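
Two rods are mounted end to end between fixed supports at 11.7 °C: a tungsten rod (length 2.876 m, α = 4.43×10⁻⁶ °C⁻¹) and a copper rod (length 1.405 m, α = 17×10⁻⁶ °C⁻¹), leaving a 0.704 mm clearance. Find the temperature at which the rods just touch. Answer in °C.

Gap closes when ΔL₁ + ΔL₂ = 0.704 mm = 7.04×10⁻⁴ m
(α₁L₁ + α₂L₂)ΔT = g
α₁L₁ + α₂L₂ = 4.43×10⁻⁶×2.876 + 17×10⁻⁶×1.405 = 3.662568×10⁻⁵ m/K
ΔT = 7.04×10⁻⁴ / 3.662568×10⁻⁵ = 19.221 K
T = 11.7 + 19.221 = 30.921 °C

T = 30.9 °C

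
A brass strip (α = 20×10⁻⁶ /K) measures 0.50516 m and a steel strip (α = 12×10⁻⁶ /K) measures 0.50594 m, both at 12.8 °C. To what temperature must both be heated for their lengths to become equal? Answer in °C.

T = 206.3 °C

Equal length when α₁L₁ΔT − α₂L₂ΔT = L₂ − L₁ = 7.80×10⁻⁴ m
α₁L₁ = 1.01032×10⁻⁵, α₂L₂ = 6.07128×10⁻⁶ → Δ(αL) = 4.03192×10⁻⁶ m/K
ΔT = 7.80×10⁻⁴ / 4.03192×10⁻⁶ = 193.456 K, so T = 12.8 + 193.456 = 206.256 °C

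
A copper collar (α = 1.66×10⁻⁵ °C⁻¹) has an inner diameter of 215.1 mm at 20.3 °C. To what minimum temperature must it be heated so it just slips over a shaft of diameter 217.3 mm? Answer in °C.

Required Δd = 217.3 − 215.1 = 2.2 mm
Δd = αd₀ΔT ⇒ ΔT = Δd/(αd₀) = 2.2 / (1.66×10⁻⁵ × 215.1) = 616.13 K
T_min = 20.3 + 616.13 = 636.43 °C

T = 636 °C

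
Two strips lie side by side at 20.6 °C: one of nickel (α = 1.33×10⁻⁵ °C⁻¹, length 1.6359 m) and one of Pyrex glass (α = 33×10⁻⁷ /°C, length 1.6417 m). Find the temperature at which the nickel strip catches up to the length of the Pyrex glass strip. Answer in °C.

T = 375.6 °C

Equal length when α₁L₁ΔT − α₂L₂ΔT = L₂ − L₁ = 5.80×10⁻³ m
α₁L₁ = 2.175747×10⁻⁵, α₂L₂ = 5.41761×10⁻⁶ → Δ(αL) = 1.633986×10⁻⁵ m/K
ΔT = 5.80×10⁻³ / 1.633986×10⁻⁵ = 354.960 K, so T = 20.6 + 354.960 = 375.560 °C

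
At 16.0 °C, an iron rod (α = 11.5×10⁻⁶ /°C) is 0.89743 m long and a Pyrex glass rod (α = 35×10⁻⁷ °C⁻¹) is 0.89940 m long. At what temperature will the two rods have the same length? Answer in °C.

T = 290.7 °C

Equal length when α₁L₁ΔT − α₂L₂ΔT = L₂ − L₁ = 1.97×10⁻³ m
α₁L₁ = 1.0320445×10⁻⁵, α₂L₂ = 3.1479×10⁻⁶ → Δ(αL) = 7.172545×10⁻⁶ m/K
ΔT = 1.97×10⁻³ / 7.172545×10⁻⁶ = 274.658 K, so T = 16.0 + 274.658 = 290.658 °C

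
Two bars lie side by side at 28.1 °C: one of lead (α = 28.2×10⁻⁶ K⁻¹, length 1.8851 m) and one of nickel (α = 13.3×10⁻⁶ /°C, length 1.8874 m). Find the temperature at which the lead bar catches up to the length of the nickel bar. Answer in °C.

T = 110.1 °C

L₁(1 + α₁ΔT) = L₂(1 + α₂ΔT) ⇒ ΔT = (L₂ − L₁)/(α₁L₁ − α₂L₂)
L₂ − L₁ = 1.8874 − 1.8851 = 2.30×10⁻³ m
α₁L₁ − α₂L₂ = 28.2×10⁻⁶×1.8851 − 13.3×10⁻⁶×1.8874 = 2.80574×10⁻⁵ m/K
ΔT = 2.30×10⁻³ / 2.80574×10⁻⁵ = 81.975 K
T = 28.1 + 81.975 = 110.075 °C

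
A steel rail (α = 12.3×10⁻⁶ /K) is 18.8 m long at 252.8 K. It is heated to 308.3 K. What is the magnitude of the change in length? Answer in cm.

|ΔT| = |308.3 − 252.8| = 55.5 K
ΔL = αL₀ΔT = (12.3×10⁻⁶)(18.8)(55.5) = 1.28×10⁻² m

ΔL = 1.28 cm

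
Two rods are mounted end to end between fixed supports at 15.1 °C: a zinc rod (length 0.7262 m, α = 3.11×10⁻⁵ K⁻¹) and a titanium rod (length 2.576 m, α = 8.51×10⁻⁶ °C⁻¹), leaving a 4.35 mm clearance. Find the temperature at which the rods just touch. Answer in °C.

α₁L₁ = 2.258482×10⁻⁵ m/K, α₂L₂ = 2.192176×10⁻⁵ m/K → total 4.450658×10⁻⁵ m/K
ΔT = g/(α₁L₁+α₂L₂) = 4.35×10⁻³ / 4.450658×10⁻⁵ = 97.74 K
T = 15.1 + 97.74 = 112.84 °C

T = 113 °C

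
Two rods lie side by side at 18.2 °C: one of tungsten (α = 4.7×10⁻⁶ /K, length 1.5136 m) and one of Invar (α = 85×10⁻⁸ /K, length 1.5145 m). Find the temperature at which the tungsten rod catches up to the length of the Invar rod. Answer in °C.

Equal length when α₁L₁ΔT − α₂L₂ΔT = L₂ − L₁ = 9.00×10⁻⁴ m
α₁L₁ = 7.11392×10⁻⁶, α₂L₂ = 1.287325×10⁻⁶ → Δ(αL) = 5.826595×10⁻⁶ m/K
ΔT = 9.00×10⁻⁴ / 5.826595×10⁻⁶ = 154.464 K, so T = 18.2 + 154.464 = 172.664 °C

T = 172.7 °C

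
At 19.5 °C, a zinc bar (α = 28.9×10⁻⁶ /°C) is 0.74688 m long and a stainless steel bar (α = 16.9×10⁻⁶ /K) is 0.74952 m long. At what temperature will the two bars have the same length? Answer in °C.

Equal length when α₁L₁ΔT − α₂L₂ΔT = L₂ − L₁ = 2.64×10⁻³ m
α₁L₁ = 2.1584832×10⁻⁵, α₂L₂ = 1.2666888×10⁻⁵ → Δ(αL) = 8.917944×10⁻⁶ m/K
ΔT = 2.64×10⁻³ / 8.917944×10⁻⁶ = 296.032 K, so T = 19.5 + 296.032 = 315.532 °C

T = 315.5 °C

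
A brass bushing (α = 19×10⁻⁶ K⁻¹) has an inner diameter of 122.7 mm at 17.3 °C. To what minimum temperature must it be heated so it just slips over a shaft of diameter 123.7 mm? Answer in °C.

T = 446 °C

Required Δd = 123.7 − 122.7 = 1.0 mm
Δd = αd₀ΔT ⇒ ΔT = Δd/(αd₀) = 1.0 / (19×10⁻⁶ × 122.7) = 428.95 K
T_min = 17.3 + 428.95 = 446.25 °C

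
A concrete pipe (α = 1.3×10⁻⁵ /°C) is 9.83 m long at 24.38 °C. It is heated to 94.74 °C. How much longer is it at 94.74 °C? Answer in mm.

|ΔT| = |94.74 − 24.38| = 70.36 K
ΔL = αL₀ΔT = (1.3×10⁻⁵)(9.83)(70.36) = 8.99×10⁻³ m

ΔL = 8.99 mm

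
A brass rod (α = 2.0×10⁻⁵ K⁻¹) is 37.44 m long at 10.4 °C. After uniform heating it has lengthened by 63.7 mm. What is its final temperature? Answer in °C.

ΔL = αL₀ΔT ⇒ ΔT = ΔL / (αL₀)
ΔT = 63.7×10⁻³ m / (2.0×10⁻⁵ × 37.44 m) = 85.069 K
T = 10.4 + 85.069 = 95.469 °C

T = 95.5 °C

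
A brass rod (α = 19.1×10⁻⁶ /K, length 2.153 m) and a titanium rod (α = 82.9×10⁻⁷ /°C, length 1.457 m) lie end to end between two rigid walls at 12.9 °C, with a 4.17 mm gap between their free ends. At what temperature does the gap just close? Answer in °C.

T = 91.3 °C

α₁L₁ = 4.11223×10⁻⁵ m/K, α₂L₂ = 1.207853×10⁻⁵ m/K → total 5.320083×10⁻⁵ m/K
ΔT = g/(α₁L₁+α₂L₂) = 4.17×10⁻³ / 5.320083×10⁻⁵ = 78.382 K
T = 12.9 + 78.382 = 91.282 °C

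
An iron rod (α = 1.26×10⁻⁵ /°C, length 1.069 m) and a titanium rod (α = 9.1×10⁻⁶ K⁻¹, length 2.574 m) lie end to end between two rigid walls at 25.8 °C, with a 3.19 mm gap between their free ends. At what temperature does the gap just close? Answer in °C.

T = 112 °C

Gap closes when ΔL₁ + ΔL₂ = 3.19 mm = 3.19×10⁻³ m
(α₁L₁ + α₂L₂)ΔT = g
α₁L₁ + α₂L₂ = 1.26×10⁻⁵×1.069 + 9.1×10⁻⁶×2.574 = 3.68928×10⁻⁵ m/K
ΔT = 3.19×10⁻³ / 3.68928×10⁻⁵ = 86.47 K
T = 25.8 + 86.47 = 112.27 °C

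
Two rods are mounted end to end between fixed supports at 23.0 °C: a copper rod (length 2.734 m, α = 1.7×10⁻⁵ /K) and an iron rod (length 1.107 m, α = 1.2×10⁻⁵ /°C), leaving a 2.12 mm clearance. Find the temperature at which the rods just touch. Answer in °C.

Gap closes when ΔL₁ + ΔL₂ = 2.12 mm = 2.12×10⁻³ m
(α₁L₁ + α₂L₂)ΔT = g
α₁L₁ + α₂L₂ = 1.7×10⁻⁵×2.734 + 1.2×10⁻⁵×1.107 = 5.9762×10⁻⁵ m/K
ΔT = 2.12×10⁻³ / 5.9762×10⁻⁵ = 35.474 K
T = 23.0 + 35.474 = 58.474 °C

T = 58.5 °C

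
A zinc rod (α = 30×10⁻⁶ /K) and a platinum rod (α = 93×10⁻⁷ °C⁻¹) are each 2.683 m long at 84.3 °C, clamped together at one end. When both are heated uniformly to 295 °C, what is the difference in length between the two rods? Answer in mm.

11.7 mm

ΔT = 210.7 K
zinc: ΔL = 30×10⁻⁶ × 2.683 m × 210.7 = 1.6959×10⁻² m = 16.959 mm
platinum: ΔL = 93×10⁻⁷ × 2.683 m × 210.7 = 5.2574×10⁻³ m = 5.2574 mm
difference = 16.959 − 5.2574 = 11.7016 mm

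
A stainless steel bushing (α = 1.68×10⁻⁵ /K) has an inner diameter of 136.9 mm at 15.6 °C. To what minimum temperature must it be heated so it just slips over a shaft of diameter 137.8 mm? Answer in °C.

Required Δd = 137.8 − 136.9 = 0.9 mm
Δd = αd₀ΔT ⇒ ΔT = Δd/(αd₀) = 0.9 / (1.68×10⁻⁵ × 136.9) = 391.32 K
T_min = 15.6 + 391.32 = 406.92 °C

T = 407 °C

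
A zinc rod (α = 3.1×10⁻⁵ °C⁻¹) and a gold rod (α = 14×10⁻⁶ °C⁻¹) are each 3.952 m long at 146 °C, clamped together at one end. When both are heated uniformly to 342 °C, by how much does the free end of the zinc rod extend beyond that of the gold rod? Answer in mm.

ΔT = 196 K
zinc: ΔL = 3.1×10⁻⁵ × 3.952 m × 196 = 2.4012×10⁻² m = 24.012 mm
gold: ΔL = 14×10⁻⁶ × 3.952 m × 196 = 1.0844×10⁻² m = 10.844 mm
difference = 24.012 − 10.844 = 13.168 mm

13.2 mm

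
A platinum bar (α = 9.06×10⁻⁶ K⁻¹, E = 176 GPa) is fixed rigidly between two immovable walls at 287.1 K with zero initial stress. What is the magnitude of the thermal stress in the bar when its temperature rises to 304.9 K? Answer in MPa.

σ = 28.4 MPa

Fully constrained: the free strain ε = αΔT is blocked, so σ = Eε = EαΔT.
|ΔT| = 17.8 K
σ = 176×10⁹ × 9.06×10⁻⁶ × 17.8 = 2.84×10⁷ Pa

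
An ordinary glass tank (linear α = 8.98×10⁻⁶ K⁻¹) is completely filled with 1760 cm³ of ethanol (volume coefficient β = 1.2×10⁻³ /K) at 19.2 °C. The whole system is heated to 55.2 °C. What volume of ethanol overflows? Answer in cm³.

74.3 cm³

The tank also expands: β_container ≈ 3α = 2.694×10⁻⁵ /K
Net overflow = V₀(β_liq − 3α_cont)ΔT
β − 3α = 1.20×10⁻³ − 2.694×10⁻⁵ = 1.17306×10⁻³ /K; ΔT = 36.0 K
ΔV = 1760 × 1.17306×10⁻³ × 36.0 = 74.3 cm³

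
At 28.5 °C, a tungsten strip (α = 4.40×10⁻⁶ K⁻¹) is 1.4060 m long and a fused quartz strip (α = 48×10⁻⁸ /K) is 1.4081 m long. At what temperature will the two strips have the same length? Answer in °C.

T = 409.6 °C

Equal length when α₁L₁ΔT − α₂L₂ΔT = L₂ − L₁ = 2.10×10⁻³ m
α₁L₁ = 6.1864×10⁻⁶, α₂L₂ = 6.75888×10⁻⁷ → Δ(αL) = 5.510512×10⁻⁶ m/K
ΔT = 2.10×10⁻³ / 5.510512×10⁻⁶ = 381.090 K, so T = 28.5 + 381.090 = 409.590 °C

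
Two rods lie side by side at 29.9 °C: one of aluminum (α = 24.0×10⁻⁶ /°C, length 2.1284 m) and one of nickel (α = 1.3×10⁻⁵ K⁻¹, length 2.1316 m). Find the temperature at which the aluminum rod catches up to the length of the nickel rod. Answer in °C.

T = 166.8 °C

Equal length when α₁L₁ΔT − α₂L₂ΔT = L₂ − L₁ = 3.20×10⁻³ m
α₁L₁ = 5.10816×10⁻⁵, α₂L₂ = 2.77108×10⁻⁵ → Δ(αL) = 2.33708×10⁻⁵ m/K
ΔT = 3.20×10⁻³ / 2.33708×10⁻⁵ = 136.923 K, so T = 29.9 + 136.923 = 166.823 °C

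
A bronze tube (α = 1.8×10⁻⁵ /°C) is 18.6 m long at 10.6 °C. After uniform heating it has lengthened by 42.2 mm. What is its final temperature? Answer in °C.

T = 137 °C

ΔL = αL₀ΔT ⇒ ΔT = ΔL / (αL₀)
ΔT = 42.2×10⁻³ m / (1.8×10⁻⁵ × 18.6 m) = 126.05 K
T = 10.6 + 126.05 = 136.65 °C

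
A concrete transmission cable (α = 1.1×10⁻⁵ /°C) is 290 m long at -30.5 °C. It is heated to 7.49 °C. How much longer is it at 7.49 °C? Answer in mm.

ΔL = 121 mm

|ΔT| = |7.49 − (-30.5)| = 37.99 K
ΔL = αL₀ΔT = (1.1×10⁻⁵)(290)(37.99) = 1.21×10⁻¹ m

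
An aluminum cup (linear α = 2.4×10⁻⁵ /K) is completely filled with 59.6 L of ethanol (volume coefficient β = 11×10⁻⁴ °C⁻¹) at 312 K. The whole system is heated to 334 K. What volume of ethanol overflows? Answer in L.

1.35 L

The cup also expands: β_container ≈ 3α = 7.2×10⁻⁵ /K
Net overflow = V₀(β_liq − 3α_cont)ΔT
β − 3α = 1.10×10⁻³ − 7.2×10⁻⁵ = 1.028×10⁻³ /K; ΔT = 22 K
ΔV = 59.6 × 1.028×10⁻³ × 22 = 1.35 L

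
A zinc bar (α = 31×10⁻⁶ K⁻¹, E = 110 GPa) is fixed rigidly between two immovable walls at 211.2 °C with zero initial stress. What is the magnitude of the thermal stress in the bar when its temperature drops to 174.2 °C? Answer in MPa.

Fully constrained: the free strain ε = αΔT is blocked, so σ = Eε = EαΔT.
|ΔT| = 37.0 K
σ = 110×10⁹ × 31×10⁻⁶ × 37.0 = 1.26×10⁸ Pa

σ = 126 MPa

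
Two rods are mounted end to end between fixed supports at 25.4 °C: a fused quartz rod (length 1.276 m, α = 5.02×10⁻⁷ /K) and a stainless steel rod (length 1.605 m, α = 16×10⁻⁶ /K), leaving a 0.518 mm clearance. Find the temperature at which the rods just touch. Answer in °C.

T = 45.1 °C

α₁L₁ = 6.40552×10⁻⁷ m/K, α₂L₂ = 2.568×10⁻⁵ m/K → total 2.6320552×10⁻⁵ m/K
ΔT = g/(α₁L₁+α₂L₂) = 5.18×10⁻⁴ / 2.6320552×10⁻⁵ = 19.680 K
T = 25.4 + 19.680 = 45.080 °C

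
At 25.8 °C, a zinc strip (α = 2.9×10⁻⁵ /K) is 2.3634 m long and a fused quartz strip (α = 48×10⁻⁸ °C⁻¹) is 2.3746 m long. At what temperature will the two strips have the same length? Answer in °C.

T = 192.0 °C

L₁(1 + α₁ΔT) = L₂(1 + α₂ΔT) ⇒ ΔT = (L₂ − L₁)/(α₁L₁ − α₂L₂)
L₂ − L₁ = 2.3746 − 2.3634 = 1.12×10⁻² m
α₁L₁ − α₂L₂ = 2.9×10⁻⁵×2.3634 − 48×10⁻⁸×2.3746 = 6.7398792×10⁻⁵ m/K
ΔT = 1.12×10⁻² / 6.7398792×10⁻⁵ = 166.175 K
T = 25.8 + 166.175 = 191.975 °C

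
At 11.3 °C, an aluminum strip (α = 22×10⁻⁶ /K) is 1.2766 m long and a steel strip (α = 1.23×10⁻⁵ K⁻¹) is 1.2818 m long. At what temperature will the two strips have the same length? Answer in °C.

T = 433.4 °C

L₁(1 + α₁ΔT) = L₂(1 + α₂ΔT) ⇒ ΔT = (L₂ − L₁)/(α₁L₁ − α₂L₂)
L₂ − L₁ = 1.2818 − 1.2766 = 5.20×10⁻³ m
α₁L₁ − α₂L₂ = 22×10⁻⁶×1.2766 − 1.23×10⁻⁵×1.2818 = 1.231906×10⁻⁵ m/K
ΔT = 5.20×10⁻³ / 1.231906×10⁻⁵ = 422.110 K
T = 11.3 + 422.110 = 433.410 °C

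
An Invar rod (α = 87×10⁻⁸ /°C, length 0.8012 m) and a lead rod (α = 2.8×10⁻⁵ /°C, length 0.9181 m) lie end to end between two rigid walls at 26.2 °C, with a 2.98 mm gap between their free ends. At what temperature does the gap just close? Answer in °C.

α₁L₁ = 6.97044×10⁻⁷ m/K, α₂L₂ = 2.57068×10⁻⁵ m/K → total 2.6403844×10⁻⁵ m/K
ΔT = g/(α₁L₁+α₂L₂) = 2.98×10⁻³ / 2.6403844×10⁻⁵ = 112.86 K
T = 26.2 + 112.86 = 139.06 °C

T = 139 °C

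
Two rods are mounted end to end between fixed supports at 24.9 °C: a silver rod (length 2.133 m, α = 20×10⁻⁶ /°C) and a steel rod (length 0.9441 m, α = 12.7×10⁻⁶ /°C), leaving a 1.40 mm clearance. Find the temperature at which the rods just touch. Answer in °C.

T = 50.5 °C

Gap closes when ΔL₁ + ΔL₂ = 1.40 mm = 1.40×10⁻³ m
(α₁L₁ + α₂L₂)ΔT = g
α₁L₁ + α₂L₂ = 20×10⁻⁶×2.133 + 12.7×10⁻⁶×0.9441 = 5.465007×10⁻⁵ m/K
ΔT = 1.40×10⁻³ / 5.465007×10⁻⁵ = 25.618 K
T = 24.9 + 25.618 = 50.518 °C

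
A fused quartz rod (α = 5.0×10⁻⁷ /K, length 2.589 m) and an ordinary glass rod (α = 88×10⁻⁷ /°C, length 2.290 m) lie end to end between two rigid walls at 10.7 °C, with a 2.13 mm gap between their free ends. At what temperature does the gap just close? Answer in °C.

Gap closes when ΔL₁ + ΔL₂ = 2.13 mm = 2.13×10⁻³ m
(α₁L₁ + α₂L₂)ΔT = g
α₁L₁ + α₂L₂ = 5.0×10⁻⁷×2.589 + 88×10⁻⁷×2.290 = 2.14465×10⁻⁵ m/K
ΔT = 2.13×10⁻³ / 2.14465×10⁻⁵ = 99.32 K
T = 10.7 + 99.32 = 110.02 °C

T = 110 °C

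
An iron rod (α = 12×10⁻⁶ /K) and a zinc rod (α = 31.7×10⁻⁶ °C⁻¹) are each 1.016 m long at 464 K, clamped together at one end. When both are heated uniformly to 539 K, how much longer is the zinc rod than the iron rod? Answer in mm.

1.50 mm

ΔT = 75 K
iron: ΔL = 12×10⁻⁶ × 1.016 m × 75 = 9.1440×10⁻⁴ m = 0.91440 mm
zinc: ΔL = 31.7×10⁻⁶ × 1.016 m × 75 = 2.4155×10⁻³ m = 2.4155 mm
difference = 2.4155 − 0.91440 = 1.5011 mm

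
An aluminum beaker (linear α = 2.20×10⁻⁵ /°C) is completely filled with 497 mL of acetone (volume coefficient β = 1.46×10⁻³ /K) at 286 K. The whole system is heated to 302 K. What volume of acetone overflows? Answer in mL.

The beaker also expands: β_container ≈ 3α = 6.6×10⁻⁵ /K
Net overflow = V₀(β_liq − 3α_cont)ΔT
β − 3α = 1.46×10⁻³ − 6.6×10⁻⁵ = 1.394×10⁻³ /K; ΔT = 16 K
ΔV = 497 × 1.394×10⁻³ × 16 = 11.1 mL

11.1 mL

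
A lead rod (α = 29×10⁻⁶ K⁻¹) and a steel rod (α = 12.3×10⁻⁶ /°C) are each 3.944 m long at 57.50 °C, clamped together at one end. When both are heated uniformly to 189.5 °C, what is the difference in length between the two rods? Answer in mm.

8.69 mm

ΔT = 132.00 K
lead: ΔL = 29×10⁻⁶ × 3.944 m × 132.00 = 1.5098×10⁻² m = 15.098 mm
steel: ΔL = 12.3×10⁻⁶ × 3.944 m × 132.00 = 6.4035×10⁻³ m = 6.4035 mm
difference = 15.098 − 6.4035 = 8.6945 mm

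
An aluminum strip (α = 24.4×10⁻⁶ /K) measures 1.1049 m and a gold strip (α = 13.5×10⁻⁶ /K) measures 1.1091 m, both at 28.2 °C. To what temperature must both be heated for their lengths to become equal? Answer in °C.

T = 378.6 °C

L₁(1 + α₁ΔT) = L₂(1 + α₂ΔT) ⇒ ΔT = (L₂ − L₁)/(α₁L₁ − α₂L₂)
L₂ − L₁ = 1.1091 − 1.1049 = 4.20×10⁻³ m
α₁L₁ − α₂L₂ = 24.4×10⁻⁶×1.1049 − 13.5×10⁻⁶×1.1091 = 1.198671×10⁻⁵ m/K
ΔT = 4.20×10⁻³ / 1.198671×10⁻⁵ = 350.388 K
T = 28.2 + 350.388 = 378.588 °C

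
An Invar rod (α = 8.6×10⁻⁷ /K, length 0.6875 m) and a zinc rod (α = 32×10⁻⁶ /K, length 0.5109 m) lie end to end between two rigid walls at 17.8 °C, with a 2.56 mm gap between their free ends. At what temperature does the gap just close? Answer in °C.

T = 169 °C

α₁L₁ = 5.9125×10⁻⁷ m/K, α₂L₂ = 1.63488×10⁻⁵ m/K → total 1.694005×10⁻⁵ m/K
ΔT = g/(α₁L₁+α₂L₂) = 2.56×10⁻³ / 1.694005×10⁻⁵ = 151.12 K
T = 17.8 + 151.12 = 168.92 °C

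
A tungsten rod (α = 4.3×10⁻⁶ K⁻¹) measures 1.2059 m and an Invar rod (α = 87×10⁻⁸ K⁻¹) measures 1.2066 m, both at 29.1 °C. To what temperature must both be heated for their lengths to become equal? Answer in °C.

L₁(1 + α₁ΔT) = L₂(1 + α₂ΔT) ⇒ ΔT = (L₂ − L₁)/(α₁L₁ − α₂L₂)
L₂ − L₁ = 1.2066 − 1.2059 = 7.00×10⁻⁴ m
α₁L₁ − α₂L₂ = 4.3×10⁻⁶×1.2059 − 87×10⁻⁸×1.2066 = 4.135628×10⁻⁶ m/K
ΔT = 7.00×10⁻⁴ / 4.135628×10⁻⁶ = 169.261 K
T = 29.1 + 169.261 = 198.361 °C

T = 198.4 °C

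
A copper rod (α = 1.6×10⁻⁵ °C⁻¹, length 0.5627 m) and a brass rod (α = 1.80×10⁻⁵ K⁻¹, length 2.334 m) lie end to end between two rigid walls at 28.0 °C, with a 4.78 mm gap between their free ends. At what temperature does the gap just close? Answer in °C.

α₁L₁ = 9.0032×10⁻⁶ m/K, α₂L₂ = 4.2012×10⁻⁵ m/K → total 5.10152×10⁻⁵ m/K
ΔT = g/(α₁L₁+α₂L₂) = 4.78×10⁻³ / 5.10152×10⁻⁵ = 93.70 K
T = 28.0 + 93.70 = 121.70 °C

T = 122 °C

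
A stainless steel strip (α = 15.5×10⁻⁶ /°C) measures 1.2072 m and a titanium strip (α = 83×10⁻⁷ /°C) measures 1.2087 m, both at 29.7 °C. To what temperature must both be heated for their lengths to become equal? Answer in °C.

L₁(1 + α₁ΔT) = L₂(1 + α₂ΔT) ⇒ ΔT = (L₂ − L₁)/(α₁L₁ − α₂L₂)
L₂ − L₁ = 1.2087 − 1.2072 = 1.50×10⁻³ m
α₁L₁ − α₂L₂ = 15.5×10⁻⁶×1.2072 − 83×10⁻⁷×1.2087 = 8.67939×10⁻⁶ m/K
ΔT = 1.50×10⁻³ / 8.67939×10⁻⁶ = 172.823 K
T = 29.7 + 172.823 = 202.523 °C

T = 202.5 °C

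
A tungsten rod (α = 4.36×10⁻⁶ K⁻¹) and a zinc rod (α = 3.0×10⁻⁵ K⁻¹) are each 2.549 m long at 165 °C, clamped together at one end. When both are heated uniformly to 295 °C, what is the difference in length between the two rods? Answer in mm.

8.50 mm

ΔT = 130 K
tungsten: ΔL = 4.36×10⁻⁶ × 2.549 m × 130 = 1.4448×10⁻³ m = 1.4448 mm
zinc: ΔL = 3.0×10⁻⁵ × 2.549 m × 130 = 9.9411×10⁻³ m = 9.9411 mm
difference = 9.9411 − 1.4448 = 8.4963 mm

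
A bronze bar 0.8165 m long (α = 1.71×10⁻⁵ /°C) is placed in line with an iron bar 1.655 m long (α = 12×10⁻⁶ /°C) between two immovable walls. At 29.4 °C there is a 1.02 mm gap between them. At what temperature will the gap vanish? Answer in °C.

Gap closes when ΔL₁ + ΔL₂ = 1.02 mm = 1.02×10⁻³ m
(α₁L₁ + α₂L₂)ΔT = g
α₁L₁ + α₂L₂ = 1.71×10⁻⁵×0.8165 + 12×10⁻⁶×1.655 = 3.382215×10⁻⁵ m/K
ΔT = 1.02×10⁻³ / 3.382215×10⁻⁵ = 30.158 K
T = 29.4 + 30.158 = 59.558 °C

T = 59.6 °C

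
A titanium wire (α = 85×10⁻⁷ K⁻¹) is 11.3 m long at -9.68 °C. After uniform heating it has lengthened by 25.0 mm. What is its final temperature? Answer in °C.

T = 251 °C

ΔL = αL₀ΔT ⇒ ΔT = ΔL / (αL₀)
ΔT = 25.0×10⁻³ m / (85×10⁻⁷ × 11.3 m) = 260.28 K
T = -9.68 + 260.28 = 250.60 °C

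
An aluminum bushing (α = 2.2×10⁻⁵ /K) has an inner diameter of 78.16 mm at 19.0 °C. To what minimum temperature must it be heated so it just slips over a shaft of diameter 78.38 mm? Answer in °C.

T = 147 °C

Required Δd = 78.38 − 78.16 = 0.22 mm
Δd = αd₀ΔT ⇒ ΔT = Δd/(αd₀) = 0.22 / (2.2×10⁻⁵ × 78.16) = 127.94 K
T_min = 19.0 + 127.94 = 146.94 °C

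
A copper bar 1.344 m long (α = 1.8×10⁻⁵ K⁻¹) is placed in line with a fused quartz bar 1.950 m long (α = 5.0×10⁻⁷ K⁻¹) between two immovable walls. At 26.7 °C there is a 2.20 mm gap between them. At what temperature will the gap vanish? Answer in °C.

T = 114 °C

Gap closes when ΔL₁ + ΔL₂ = 2.20 mm = 2.20×10⁻³ m
(α₁L₁ + α₂L₂)ΔT = g
α₁L₁ + α₂L₂ = 1.8×10⁻⁵×1.344 + 5.0×10⁻⁷×1.950 = 2.5167×10⁻⁵ m/K
ΔT = 2.20×10⁻³ / 2.5167×10⁻⁵ = 87.42 K
T = 26.7 + 87.42 = 114.12 °C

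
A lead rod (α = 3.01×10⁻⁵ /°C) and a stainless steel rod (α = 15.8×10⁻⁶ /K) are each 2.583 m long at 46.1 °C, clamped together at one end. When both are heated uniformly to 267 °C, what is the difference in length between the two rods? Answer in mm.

8.16 mm

ΔT = 220.9 K
lead: ΔL = 3.01×10⁻⁵ × 2.583 m × 220.9 = 1.7175×10⁻² m = 17.175 mm
stainless steel: ΔL = 15.8×10⁻⁶ × 2.583 m × 220.9 = 9.0152×10⁻³ m = 9.0152 mm
difference = 17.175 − 9.0152 = 8.1598 mm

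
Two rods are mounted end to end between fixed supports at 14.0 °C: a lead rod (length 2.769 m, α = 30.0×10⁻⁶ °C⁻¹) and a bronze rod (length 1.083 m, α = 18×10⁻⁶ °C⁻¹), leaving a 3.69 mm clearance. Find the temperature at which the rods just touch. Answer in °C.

Gap closes when ΔL₁ + ΔL₂ = 3.69 mm = 3.69×10⁻³ m
(α₁L₁ + α₂L₂)ΔT = g
α₁L₁ + α₂L₂ = 30.0×10⁻⁶×2.769 + 18×10⁻⁶×1.083 = 1.02564×10⁻⁴ m/K
ΔT = 3.69×10⁻³ / 1.02564×10⁻⁴ = 35.978 K
T = 14.0 + 35.978 = 49.978 °C

T = 50.0 °C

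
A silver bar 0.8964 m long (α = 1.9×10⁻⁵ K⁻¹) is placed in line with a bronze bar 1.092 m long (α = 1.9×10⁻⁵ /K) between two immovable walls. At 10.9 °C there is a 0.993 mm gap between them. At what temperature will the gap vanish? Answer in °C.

T = 37.2 °C

Gap closes when ΔL₁ + ΔL₂ = 0.993 mm = 9.93×10⁻⁴ m
(α₁L₁ + α₂L₂)ΔT = g
α₁L₁ + α₂L₂ = 1.9×10⁻⁵×0.8964 + 1.9×10⁻⁵×1.092 = 3.77796×10⁻⁵ m/K
ΔT = 9.93×10⁻⁴ / 3.77796×10⁻⁵ = 26.284 K
T = 10.9 + 26.284 = 37.184 °C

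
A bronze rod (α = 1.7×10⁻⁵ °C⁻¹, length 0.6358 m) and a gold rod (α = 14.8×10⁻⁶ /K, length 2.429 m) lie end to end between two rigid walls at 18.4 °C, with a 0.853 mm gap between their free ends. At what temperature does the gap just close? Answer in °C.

T = 36.6 °C

Gap closes when ΔL₁ + ΔL₂ = 0.853 mm = 8.53×10⁻⁴ m
(α₁L₁ + α₂L₂)ΔT = g
α₁L₁ + α₂L₂ = 1.7×10⁻⁵×0.6358 + 14.8×10⁻⁶×2.429 = 4.67578×10⁻⁵ m/K
ΔT = 8.53×10⁻⁴ / 4.67578×10⁻⁵ = 18.243 K
T = 18.4 + 18.243 = 36.643 °C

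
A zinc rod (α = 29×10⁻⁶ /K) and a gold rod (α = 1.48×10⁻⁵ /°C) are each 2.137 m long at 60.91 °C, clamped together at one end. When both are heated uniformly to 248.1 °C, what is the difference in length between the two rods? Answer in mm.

5.68 mm

ΔT = 187.19 K
zinc: ΔL = 29×10⁻⁶ × 2.137 m × 187.19 = 1.1601×10⁻² m = 11.601 mm
gold: ΔL = 1.48×10⁻⁵ × 2.137 m × 187.19 = 5.9204×10⁻³ m = 5.9204 mm
difference = 11.601 − 5.9204 = 5.6806 mm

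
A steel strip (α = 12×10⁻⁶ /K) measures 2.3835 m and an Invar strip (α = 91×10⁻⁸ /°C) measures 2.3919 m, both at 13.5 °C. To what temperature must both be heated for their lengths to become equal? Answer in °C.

T = 331.4 °C

L₁(1 + α₁ΔT) = L₂(1 + α₂ΔT) ⇒ ΔT = (L₂ − L₁)/(α₁L₁ − α₂L₂)
L₂ − L₁ = 2.3919 − 2.3835 = 8.40×10⁻³ m
α₁L₁ − α₂L₂ = 12×10⁻⁶×2.3835 − 91×10⁻⁸×2.3919 = 2.6425371×10⁻⁵ m/K
ΔT = 8.40×10⁻³ / 2.6425371×10⁻⁵ = 317.876 K
T = 13.5 + 317.876 = 331.376 °C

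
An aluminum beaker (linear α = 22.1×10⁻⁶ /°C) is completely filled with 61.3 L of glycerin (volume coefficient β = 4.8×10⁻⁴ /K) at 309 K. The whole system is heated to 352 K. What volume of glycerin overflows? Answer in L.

The beaker also expands: β_container ≈ 3α = 6.63×10⁻⁵ /K
Net overflow = V₀(β_liq − 3α_cont)ΔT
β − 3α = 4.80×10⁻⁴ − 6.63×10⁻⁵ = 4.137×10⁻⁴ /K; ΔT = 43 K
ΔV = 61.3 × 4.137×10⁻⁴ × 43 = 1.09 L

1.09 L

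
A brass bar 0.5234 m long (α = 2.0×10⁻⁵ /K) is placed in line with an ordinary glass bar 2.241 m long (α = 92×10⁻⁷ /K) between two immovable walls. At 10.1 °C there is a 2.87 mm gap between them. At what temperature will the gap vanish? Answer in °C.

α₁L₁ = 1.0468×10⁻⁵ m/K, α₂L₂ = 2.06172×10⁻⁵ m/K → total 3.10852×10⁻⁵ m/K
ΔT = g/(α₁L₁+α₂L₂) = 2.87×10⁻³ / 3.10852×10⁻⁵ = 92.33 K
T = 10.1 + 92.33 = 102.43 °C

T = 102 °C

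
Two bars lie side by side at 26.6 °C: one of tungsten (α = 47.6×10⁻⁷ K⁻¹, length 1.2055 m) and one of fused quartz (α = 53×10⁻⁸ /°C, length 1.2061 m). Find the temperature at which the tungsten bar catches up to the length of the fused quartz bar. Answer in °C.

Equal length when α₁L₁ΔT − α₂L₂ΔT = L₂ − L₁ = 6.00×10⁻⁴ m
α₁L₁ = 5.73818×10⁻⁶, α₂L₂ = 6.39233×10⁻⁷ → Δ(αL) = 5.098947×10⁻⁶ m/K
ΔT = 6.00×10⁻⁴ / 5.098947×10⁻⁶ = 117.671 K, so T = 26.6 + 117.671 = 144.271 °C

T = 144.3 °C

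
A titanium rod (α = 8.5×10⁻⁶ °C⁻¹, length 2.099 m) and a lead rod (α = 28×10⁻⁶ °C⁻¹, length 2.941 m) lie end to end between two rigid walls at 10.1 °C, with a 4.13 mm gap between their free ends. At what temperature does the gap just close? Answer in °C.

T = 51.3 °C

Gap closes when ΔL₁ + ΔL₂ = 4.13 mm = 4.13×10⁻³ m
(α₁L₁ + α₂L₂)ΔT = g
α₁L₁ + α₂L₂ = 8.5×10⁻⁶×2.099 + 28×10⁻⁶×2.941 = 1.001895×10⁻⁴ m/K
ΔT = 4.13×10⁻³ / 1.001895×10⁻⁴ = 41.222 K
T = 10.1 + 41.222 = 51.322 °C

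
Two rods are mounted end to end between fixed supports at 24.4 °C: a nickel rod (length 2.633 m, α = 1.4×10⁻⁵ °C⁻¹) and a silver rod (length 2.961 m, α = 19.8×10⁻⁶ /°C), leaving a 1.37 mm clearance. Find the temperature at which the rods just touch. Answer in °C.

T = 38.7 °C

Gap closes when ΔL₁ + ΔL₂ = 1.37 mm = 1.37×10⁻³ m
(α₁L₁ + α₂L₂)ΔT = g
α₁L₁ + α₂L₂ = 1.4×10⁻⁵×2.633 + 19.8×10⁻⁶×2.961 = 9.54898×10⁻⁵ m/K
ΔT = 1.37×10⁻³ / 9.54898×10⁻⁵ = 14.347 K
T = 24.4 + 14.347 = 38.747 °C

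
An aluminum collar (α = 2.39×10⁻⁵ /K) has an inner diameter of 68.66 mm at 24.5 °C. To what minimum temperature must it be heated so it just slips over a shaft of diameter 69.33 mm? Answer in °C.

T = 433 °C

Required Δd = 69.33 − 68.66 = 0.67 mm
Δd = αd₀ΔT ⇒ ΔT = Δd/(αd₀) = 0.67 / (2.39×10⁻⁵ × 68.66) = 408.29 K
T_min = 24.5 + 408.29 = 432.79 °C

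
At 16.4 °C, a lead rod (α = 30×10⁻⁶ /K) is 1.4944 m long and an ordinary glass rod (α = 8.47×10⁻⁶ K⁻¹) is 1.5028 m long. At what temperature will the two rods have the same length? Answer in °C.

L₁(1 + α₁ΔT) = L₂(1 + α₂ΔT) ⇒ ΔT = (L₂ − L₁)/(α₁L₁ − α₂L₂)
L₂ − L₁ = 1.5028 − 1.4944 = 8.40×10⁻³ m
α₁L₁ − α₂L₂ = 30×10⁻⁶×1.4944 − 8.47×10⁻⁶×1.5028 = 3.2103284×10⁻⁵ m/K
ΔT = 8.40×10⁻³ / 3.2103284×10⁻⁵ = 261.655 K
T = 16.4 + 261.655 = 278.055 °C

T = 278.1 °C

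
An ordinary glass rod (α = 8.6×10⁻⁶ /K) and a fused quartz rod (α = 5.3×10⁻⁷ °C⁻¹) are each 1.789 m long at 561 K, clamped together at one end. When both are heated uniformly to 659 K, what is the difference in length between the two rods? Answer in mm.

1.41 mm

ΔT = 98 K
ordinary glass: ΔL = 8.6×10⁻⁶ × 1.789 m × 98 = 1.5078×10⁻³ m = 1.5078 mm
fused quartz: ΔL = 5.3×10⁻⁷ × 1.789 m × 98 = 9.2921×10⁻⁵ m = 0.092921 mm
difference = 1.5078 − 0.092921 = 1.414879 mm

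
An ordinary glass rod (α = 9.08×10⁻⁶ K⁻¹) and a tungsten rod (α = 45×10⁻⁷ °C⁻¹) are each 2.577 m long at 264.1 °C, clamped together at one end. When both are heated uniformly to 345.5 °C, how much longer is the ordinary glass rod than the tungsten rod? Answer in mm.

ΔT = 81.4 K
ordinary glass: ΔL = 9.08×10⁻⁶ × 2.577 m × 81.4 = 1.9047×10⁻³ m = 1.9047 mm
tungsten: ΔL = 45×10⁻⁷ × 2.577 m × 81.4 = 9.4396×10⁻⁴ m = 0.94396 mm
difference = 1.9047 − 0.94396 = 0.96074 mm

0.961 mm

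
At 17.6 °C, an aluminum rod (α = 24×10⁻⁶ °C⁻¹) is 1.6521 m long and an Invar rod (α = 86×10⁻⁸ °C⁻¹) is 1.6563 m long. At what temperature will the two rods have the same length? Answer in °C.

L₁(1 + α₁ΔT) = L₂(1 + α₂ΔT) ⇒ ΔT = (L₂ − L₁)/(α₁L₁ − α₂L₂)
L₂ − L₁ = 1.6563 − 1.6521 = 4.20×10⁻³ m
α₁L₁ − α₂L₂ = 24×10⁻⁶×1.6521 − 86×10⁻⁸×1.6563 = 3.8225982×10⁻⁵ m/K
ΔT = 4.20×10⁻³ / 3.8225982×10⁻⁵ = 109.873 K
T = 17.6 + 109.873 = 127.473 °C

T = 127.5 °C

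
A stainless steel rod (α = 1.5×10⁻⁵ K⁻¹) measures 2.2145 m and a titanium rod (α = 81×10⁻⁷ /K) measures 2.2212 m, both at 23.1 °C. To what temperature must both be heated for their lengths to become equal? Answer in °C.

L₁(1 + α₁ΔT) = L₂(1 + α₂ΔT) ⇒ ΔT = (L₂ − L₁)/(α₁L₁ − α₂L₂)
L₂ − L₁ = 2.2212 − 2.2145 = 6.70×10⁻³ m
α₁L₁ − α₂L₂ = 1.5×10⁻⁵×2.2145 − 81×10⁻⁷×2.2212 = 1.522578×10⁻⁵ m/K
ΔT = 6.70×10⁻³ / 1.522578×10⁻⁵ = 440.043 K
T = 23.1 + 440.043 = 463.143 °C

T = 463.1 °C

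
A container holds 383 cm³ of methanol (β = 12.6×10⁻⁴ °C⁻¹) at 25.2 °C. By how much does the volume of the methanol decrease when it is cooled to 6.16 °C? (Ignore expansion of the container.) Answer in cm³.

ΔV = 9.19 cm³

|ΔT| = |6.16 − 25.2| = 19.04 K
ΔV = βV₀ΔT = (12.6×10⁻⁴)(383)(19.04) = 9.19 cm³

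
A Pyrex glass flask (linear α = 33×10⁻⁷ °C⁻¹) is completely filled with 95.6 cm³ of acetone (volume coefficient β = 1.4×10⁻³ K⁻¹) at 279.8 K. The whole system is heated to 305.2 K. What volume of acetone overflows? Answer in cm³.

The flask also expands: β_container ≈ 3α = 9.9×10⁻⁶ /K
Net overflow = V₀(β_liq − 3α_cont)ΔT
β − 3α = 1.40×10⁻³ − 9.9×10⁻⁶ = 1.3901×10⁻³ /K; ΔT = 25.4 K
ΔV = 95.6 × 1.3901×10⁻³ × 25.4 = 3.38 cm³

3.38 cm³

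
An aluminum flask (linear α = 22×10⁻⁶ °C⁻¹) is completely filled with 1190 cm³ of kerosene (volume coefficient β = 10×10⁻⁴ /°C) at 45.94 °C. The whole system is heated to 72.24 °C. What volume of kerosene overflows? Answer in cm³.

The flask also expands: β_container ≈ 3α = 6.6×10⁻⁵ /K
Net overflow = V₀(β_liq − 3α_cont)ΔT
β − 3α = 1.00×10⁻³ − 6.6×10⁻⁵ = 9.34×10⁻⁴ /K; ΔT = 26.30 K
ΔV = 1190 × 9.34×10⁻⁴ × 26.30 = 29.2 cm³

29.2 cm³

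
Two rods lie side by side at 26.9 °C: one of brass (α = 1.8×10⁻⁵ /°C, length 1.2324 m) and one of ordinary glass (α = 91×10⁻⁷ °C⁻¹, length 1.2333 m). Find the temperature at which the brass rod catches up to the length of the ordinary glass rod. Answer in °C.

Equal length when α₁L₁ΔT − α₂L₂ΔT = L₂ − L₁ = 9.00×10⁻⁴ m
α₁L₁ = 2.21832×10⁻⁵, α₂L₂ = 1.122303×10⁻⁵ → Δ(αL) = 1.096017×10⁻⁵ m/K
ΔT = 9.00×10⁻⁴ / 1.096017×10⁻⁵ = 82.116 K, so T = 26.9 + 82.116 = 109.016 °C

T = 109.0 °C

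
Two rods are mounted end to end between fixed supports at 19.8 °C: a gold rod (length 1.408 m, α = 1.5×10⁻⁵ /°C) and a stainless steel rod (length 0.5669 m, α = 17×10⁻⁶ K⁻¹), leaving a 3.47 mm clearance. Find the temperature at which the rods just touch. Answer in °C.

T = 133 °C

Gap closes when ΔL₁ + ΔL₂ = 3.47 mm = 3.47×10⁻³ m
(α₁L₁ + α₂L₂)ΔT = g
α₁L₁ + α₂L₂ = 1.5×10⁻⁵×1.408 + 17×10⁻⁶×0.5669 = 3.07573×10⁻⁵ m/K
ΔT = 3.47×10⁻³ / 3.07573×10⁻⁵ = 112.82 K
T = 19.8 + 112.82 = 132.62 °C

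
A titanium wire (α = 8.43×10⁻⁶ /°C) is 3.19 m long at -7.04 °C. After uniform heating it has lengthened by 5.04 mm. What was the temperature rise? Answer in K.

ΔT = 187 K

ΔL = αL₀ΔT ⇒ ΔT = ΔL / (αL₀)
ΔT = 5.04×10⁻³ m / (8.43×10⁻⁶ × 3.19 m) = 187.42 K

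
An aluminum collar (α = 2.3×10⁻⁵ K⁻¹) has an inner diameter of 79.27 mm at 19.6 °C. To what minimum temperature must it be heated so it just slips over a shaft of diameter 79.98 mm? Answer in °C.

Required Δd = 79.98 − 79.27 = 0.71 mm
Δd = αd₀ΔT ⇒ ΔT = Δd/(αd₀) = 0.71 / (2.3×10⁻⁵ × 79.27) = 389.42 K
T_min = 19.6 + 389.42 = 409.02 °C

T = 409 °C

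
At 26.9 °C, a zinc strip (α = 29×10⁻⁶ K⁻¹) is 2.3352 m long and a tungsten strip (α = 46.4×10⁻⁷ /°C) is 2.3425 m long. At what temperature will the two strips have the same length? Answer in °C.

L₁(1 + α₁ΔT) = L₂(1 + α₂ΔT) ⇒ ΔT = (L₂ − L₁)/(α₁L₁ − α₂L₂)
L₂ − L₁ = 2.3425 − 2.3352 = 7.30×10⁻³ m
α₁L₁ − α₂L₂ = 29×10⁻⁶×2.3352 − 46.4×10⁻⁷×2.3425 = 5.68516×10⁻⁵ m/K
ΔT = 7.30×10⁻³ / 5.68516×10⁻⁵ = 128.404 K
T = 26.9 + 128.404 = 155.304 °C

T = 155.3 °C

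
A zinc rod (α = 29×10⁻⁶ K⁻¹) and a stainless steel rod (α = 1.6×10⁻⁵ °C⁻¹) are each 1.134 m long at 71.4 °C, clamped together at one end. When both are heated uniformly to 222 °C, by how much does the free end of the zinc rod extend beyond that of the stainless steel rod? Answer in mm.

ΔT = 150.6 K
zinc: ΔL = 29×10⁻⁶ × 1.134 m × 150.6 = 4.9526×10⁻³ m = 4.9526 mm
stainless steel: ΔL = 1.6×10⁻⁵ × 1.134 m × 150.6 = 2.7325×10⁻³ m = 2.7325 mm
difference = 4.9526 − 2.7325 = 2.2201 mm

2.22 mm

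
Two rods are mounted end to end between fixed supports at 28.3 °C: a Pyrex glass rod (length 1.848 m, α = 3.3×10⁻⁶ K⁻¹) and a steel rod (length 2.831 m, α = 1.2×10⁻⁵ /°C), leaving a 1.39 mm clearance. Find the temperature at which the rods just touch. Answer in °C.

T = 63.0 °C

α₁L₁ = 6.0984×10⁻⁶ m/K, α₂L₂ = 3.3972×10⁻⁵ m/K → total 4.00704×10⁻⁵ m/K
ΔT = g/(α₁L₁+α₂L₂) = 1.39×10⁻³ / 4.00704×10⁻⁵ = 34.689 K
T = 28.3 + 34.689 = 62.989 °C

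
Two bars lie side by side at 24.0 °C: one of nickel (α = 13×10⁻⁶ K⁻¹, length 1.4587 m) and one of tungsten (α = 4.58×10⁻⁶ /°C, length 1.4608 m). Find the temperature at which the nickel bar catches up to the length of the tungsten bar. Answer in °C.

T = 195.1 °C

Equal length when α₁L₁ΔT − α₂L₂ΔT = L₂ − L₁ = 2.10×10⁻³ m
α₁L₁ = 1.89631×10⁻⁵, α₂L₂ = 6.690464×10⁻⁶ → Δ(αL) = 1.2272636×10⁻⁵ m/K
ΔT = 2.10×10⁻³ / 1.2272636×10⁻⁵ = 171.112 K, so T = 24.0 + 171.112 = 195.112 °C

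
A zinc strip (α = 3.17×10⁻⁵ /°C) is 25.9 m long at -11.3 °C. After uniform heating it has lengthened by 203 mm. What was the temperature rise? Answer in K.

ΔL = αL₀ΔT ⇒ ΔT = ΔL / (αL₀)
ΔT = 203×10⁻³ m / (3.17×10⁻⁵ × 25.9 m) = 247.25 K

ΔT = 247 K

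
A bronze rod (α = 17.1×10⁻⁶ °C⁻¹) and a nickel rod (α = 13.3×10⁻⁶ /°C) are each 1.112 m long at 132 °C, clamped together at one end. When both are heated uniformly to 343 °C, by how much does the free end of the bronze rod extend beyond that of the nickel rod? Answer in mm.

0.892 mm

ΔT = 211 K
bronze: ΔL = 17.1×10⁻⁶ × 1.112 m × 211 = 4.0122×10⁻³ m = 4.0122 mm
nickel: ΔL = 13.3×10⁻⁶ × 1.112 m × 211 = 3.1206×10⁻³ m = 3.1206 mm
difference = 4.0122 − 3.1206 = 0.8916 mm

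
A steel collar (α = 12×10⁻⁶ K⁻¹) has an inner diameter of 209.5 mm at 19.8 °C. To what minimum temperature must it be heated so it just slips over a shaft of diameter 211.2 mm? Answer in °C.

Required Δd = 211.2 − 209.5 = 1.7 mm
Δd = αd₀ΔT ⇒ ΔT = Δd/(αd₀) = 1.7 / (12×10⁻⁶ × 209.5) = 676.21 K
T_min = 19.8 + 676.21 = 696.01 °C

T = 696 °C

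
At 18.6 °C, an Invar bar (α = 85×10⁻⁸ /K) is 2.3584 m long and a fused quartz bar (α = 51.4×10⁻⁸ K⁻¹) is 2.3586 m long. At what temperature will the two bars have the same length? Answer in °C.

T = 271.0 °C

L₁(1 + α₁ΔT) = L₂(1 + α₂ΔT) ⇒ ΔT = (L₂ − L₁)/(α₁L₁ − α₂L₂)
L₂ − L₁ = 2.3586 − 2.3584 = 2.00×10⁻⁴ m
α₁L₁ − α₂L₂ = 85×10⁻⁸×2.3584 − 51.4×10⁻⁸×2.3586 = 7.923196×10⁻⁷ m/K
ΔT = 2.00×10⁻⁴ / 7.923196×10⁻⁷ = 252.423 K
T = 18.6 + 252.423 = 271.023 °C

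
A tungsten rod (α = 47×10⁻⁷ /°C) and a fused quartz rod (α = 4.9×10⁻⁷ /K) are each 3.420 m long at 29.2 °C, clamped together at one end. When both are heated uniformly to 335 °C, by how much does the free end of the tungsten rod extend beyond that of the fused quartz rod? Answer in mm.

4.40 mm

ΔT = 305.8 K
tungsten: ΔL = 47×10⁻⁷ × 3.420 m × 305.8 = 4.9154×10⁻³ m = 4.9154 mm
fused quartz: ΔL = 4.9×10⁻⁷ × 3.420 m × 305.8 = 5.1246×10⁻⁴ m = 0.51246 mm
difference = 4.9154 − 0.51246 = 4.40294 mm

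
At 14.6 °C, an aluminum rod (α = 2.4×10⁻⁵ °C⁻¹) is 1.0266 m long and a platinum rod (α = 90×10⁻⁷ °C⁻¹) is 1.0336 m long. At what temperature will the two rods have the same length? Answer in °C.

T = 471.0 °C

Equal length when α₁L₁ΔT − α₂L₂ΔT = L₂ − L₁ = 7.00×10⁻³ m
α₁L₁ = 2.46384×10⁻⁵, α₂L₂ = 9.3024×10⁻⁶ → Δ(αL) = 1.5336×10⁻⁵ m/K
ΔT = 7.00×10⁻³ / 1.5336×10⁻⁵ = 456.442 K, so T = 14.6 + 456.442 = 471.042 °C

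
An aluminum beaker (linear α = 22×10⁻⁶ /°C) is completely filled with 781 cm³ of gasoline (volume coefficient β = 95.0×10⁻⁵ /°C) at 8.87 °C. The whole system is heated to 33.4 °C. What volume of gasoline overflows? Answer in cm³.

The beaker also expands: β_container ≈ 3α = 6.6×10⁻⁵ /K
Net overflow = V₀(β_liq − 3α_cont)ΔT
β − 3α = 9.50×10⁻⁴ − 6.6×10⁻⁵ = 8.84×10⁻⁴ /K; ΔT = 24.53 K
ΔV = 781 × 8.84×10⁻⁴ × 24.53 = 16.9 cm³

16.9 cm³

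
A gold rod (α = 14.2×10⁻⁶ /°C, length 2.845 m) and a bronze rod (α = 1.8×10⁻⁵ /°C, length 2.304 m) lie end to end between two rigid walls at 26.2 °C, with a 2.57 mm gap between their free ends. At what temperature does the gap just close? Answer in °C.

T = 57.6 °C

α₁L₁ = 4.0399×10⁻⁵ m/K, α₂L₂ = 4.1472×10⁻⁵ m/K → total 8.1871×10⁻⁵ m/K
ΔT = g/(α₁L₁+α₂L₂) = 2.57×10⁻³ / 8.1871×10⁻⁵ = 31.391 K
T = 26.2 + 31.391 = 57.591 °C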